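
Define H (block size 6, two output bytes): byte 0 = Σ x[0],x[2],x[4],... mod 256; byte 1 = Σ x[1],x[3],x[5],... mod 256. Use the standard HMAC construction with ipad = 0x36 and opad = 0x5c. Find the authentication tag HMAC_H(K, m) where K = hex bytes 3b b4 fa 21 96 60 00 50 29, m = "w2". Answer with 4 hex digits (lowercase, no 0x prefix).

Key hex bytes 3b b4 fa 21 96 60 00 50 29 is 9 bytes > B = 6, so hash it first: H(key) = f4 85, then zero-pad to 6 bytes: K' = f4 85 00 00 00 00.
K' ⊕ ipad = c2 b3 36 36 36 36.  K' ⊕ opad = a8 d9 5c 5c 5c 5c.
Inner input = (K'⊕ipad) ∥ m = c2 b3 36 36 36 36 ∥ 77 32.
Inner hash: even-index sum = 421 mod 256 = 165; odd-index sum = 337 mod 256 = 81 → a5 51.
Outer input = (K'⊕opad) ∥ inner = a8 d9 5c 5c 5c 5c ∥ a5 51.
Outer hash (tag): even-index sum = 517 mod 256 = 5; odd-index sum = 482 mod 256 = 226 → 05 e2.

05e2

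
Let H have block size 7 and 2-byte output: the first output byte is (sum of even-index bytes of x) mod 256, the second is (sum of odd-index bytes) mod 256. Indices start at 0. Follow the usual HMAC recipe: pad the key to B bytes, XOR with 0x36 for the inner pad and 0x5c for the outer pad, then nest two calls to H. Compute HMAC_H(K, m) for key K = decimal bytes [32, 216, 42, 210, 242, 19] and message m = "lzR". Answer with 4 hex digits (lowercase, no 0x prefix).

Key decimal bytes [32, 216, 42, 210, 242, 19] = 20 d8 2a d2 f2 13 is 6 bytes ≤ B = 7; zero-pad to 7 bytes: K' = 20 d8 2a d2 f2 13 00.
K' ⊕ ipad = 16 ee 1c e4 c4 25 36.  K' ⊕ opad = 7c 84 76 8e ae 4f 5c.
Inner input = (K'⊕ipad) ∥ m = 16 ee 1c e4 c4 25 36 ∥ 6c 7a 52.
Inner hash: even-index sum = 422 mod 256 = 166; odd-index sum = 693 mod 256 = 181 → a6 b5.
Outer input = (K'⊕opad) ∥ inner = 7c 84 76 8e ae 4f 5c ∥ a6 b5.
Outer hash (tag): even-index sum = 689 mod 256 = 177; odd-index sum = 519 mod 256 = 7 → b1 07.

b107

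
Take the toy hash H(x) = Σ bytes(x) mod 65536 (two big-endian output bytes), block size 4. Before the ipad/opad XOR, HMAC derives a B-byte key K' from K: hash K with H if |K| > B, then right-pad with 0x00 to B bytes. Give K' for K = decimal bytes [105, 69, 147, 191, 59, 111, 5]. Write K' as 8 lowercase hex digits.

02af0000

|K| = 7 > B = 4, so first hash the key.
H(K): sum = 105+69+147+191+59+111+5 = 687 → 02 af.
Zero-pad H(K) = 02 af to 4 bytes: K' = 02 af 00 00.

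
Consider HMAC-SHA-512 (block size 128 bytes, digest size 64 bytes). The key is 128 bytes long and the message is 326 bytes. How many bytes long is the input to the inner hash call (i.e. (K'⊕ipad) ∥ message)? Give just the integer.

Key is 128 ≤ 128 bytes, zero-padded: |K'| = 128.
Inner input = (K'⊕ipad) ∥ m → 128 + 326 = 454 bytes.

454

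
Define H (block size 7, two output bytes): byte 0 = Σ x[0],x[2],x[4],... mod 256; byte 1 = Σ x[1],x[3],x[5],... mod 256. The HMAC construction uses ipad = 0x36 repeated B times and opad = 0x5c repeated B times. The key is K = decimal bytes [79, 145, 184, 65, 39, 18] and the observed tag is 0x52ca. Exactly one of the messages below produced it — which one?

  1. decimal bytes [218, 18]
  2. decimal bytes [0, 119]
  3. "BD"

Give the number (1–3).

Key decimal bytes [79, 145, 184, 65, 39, 18] = 4f 91 b8 41 27 12 is 6 bytes ≤ B = 7; zero-pad to 7 bytes: K' = 4f 91 b8 41 27 12 00.
K' ⊕ ipad = 79 a7 8e 77 11 24 36; K' ⊕ opad = 13 cd e4 1d 7b 4e 5c.
m1: inner = H(79 a7 8e 77 11 24 36 da 12) = 60 1c; tag = H(13 cd e4 1d 7b 4e 5c 60 1c) = ea98
m2: inner = H(79 a7 8e 77 11 24 36 00 77) = c5 42; tag = H(13 cd e4 1d 7b 4e 5c c5 42) = 10fd
m3: inner = H(79 a7 8e 77 11 24 36 42 44) = 92 84; tag = H(13 cd e4 1d 7b 4e 5c 92 84) = 52ca ← matches

3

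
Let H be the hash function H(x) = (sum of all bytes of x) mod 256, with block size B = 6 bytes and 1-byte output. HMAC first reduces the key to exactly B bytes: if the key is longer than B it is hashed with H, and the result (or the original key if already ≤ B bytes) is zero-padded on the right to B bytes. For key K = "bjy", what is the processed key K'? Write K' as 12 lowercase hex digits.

Key "bjy" = 62 6a 79 is 3 bytes ≤ B = 6; zero-pad to 6 bytes: K' = 62 6a 79 00 00 00.

626a79000000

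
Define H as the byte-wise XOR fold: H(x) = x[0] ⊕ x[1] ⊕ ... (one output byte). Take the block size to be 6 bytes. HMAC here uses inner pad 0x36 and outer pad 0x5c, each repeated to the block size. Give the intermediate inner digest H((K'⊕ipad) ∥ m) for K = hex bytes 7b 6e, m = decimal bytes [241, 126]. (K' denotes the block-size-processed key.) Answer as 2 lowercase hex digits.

9a

Key hex bytes 7b 6e is 2 bytes ≤ B = 6; zero-pad to 6 bytes: K' = 7b 6e 00 00 00 00.
K' ⊕ ipad = 4d 58 36 36 36 36.
Inner input = 4d 58 36 36 36 36 ∥ f1 7e.
Inner hash: XOR 4d⊕58⊕36⊕36⊕36⊕36⊕f1⊕7e = 9a.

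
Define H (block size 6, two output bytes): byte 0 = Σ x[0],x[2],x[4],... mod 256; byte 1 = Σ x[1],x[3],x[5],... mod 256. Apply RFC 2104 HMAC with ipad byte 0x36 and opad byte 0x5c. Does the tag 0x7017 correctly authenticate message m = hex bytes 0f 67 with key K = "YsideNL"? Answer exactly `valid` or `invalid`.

Key "YsideNL" = 59 73 69 64 65 4e 4c is 7 bytes > B = 6, so hash it first: H(key) = 73 25, then zero-pad to 6 bytes: K' = 73 25 00 00 00 00.
K' ⊕ ipad = 45 13 36 36 36 36; K' ⊕ opad = 2f 79 5c 5c 5c 5c.
Inner hash: even-index sum = 192 mod 256 = 192; odd-index sum = 230 mod 256 = 230 → c0 e6.
Outer hash (recomputed tag): even-index sum = 423 mod 256 = 167; odd-index sum = 535 mod 256 = 23 → a7 17.
Recomputed tag = a717; claimed = 7017 → mismatch.

invalid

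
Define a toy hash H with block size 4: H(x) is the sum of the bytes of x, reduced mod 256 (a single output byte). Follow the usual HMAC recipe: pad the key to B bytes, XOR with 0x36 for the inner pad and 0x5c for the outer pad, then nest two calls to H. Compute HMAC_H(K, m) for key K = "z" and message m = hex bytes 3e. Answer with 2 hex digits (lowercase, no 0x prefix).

66

Key "z" = 7a is 1 byte ≤ B = 4; zero-pad to 4 bytes: K' = 7a 00 00 00.
K' ⊕ ipad = 4c 36 36 36.  K' ⊕ opad = 26 5c 5c 5c.
Inner input = (K'⊕ipad) ∥ m = 4c 36 36 36 ∥ 3e.
Inner hash: sum = 76+54+54+54+62 = 300; mod 256 = 44 → 2c.
Outer input = (K'⊕opad) ∥ inner = 26 5c 5c 5c ∥ 2c.
Outer hash (tag): sum = 38+92+92+92+44 = 358; mod 256 = 102 → 66.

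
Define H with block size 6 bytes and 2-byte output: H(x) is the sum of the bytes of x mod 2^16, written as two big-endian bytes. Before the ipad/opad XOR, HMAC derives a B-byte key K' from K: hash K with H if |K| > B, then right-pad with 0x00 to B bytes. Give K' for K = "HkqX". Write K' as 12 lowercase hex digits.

Key "HkqX" = 48 6b 71 58 is 4 bytes ≤ B = 6; zero-pad to 6 bytes: K' = 48 6b 71 58 00 00.

486b71580000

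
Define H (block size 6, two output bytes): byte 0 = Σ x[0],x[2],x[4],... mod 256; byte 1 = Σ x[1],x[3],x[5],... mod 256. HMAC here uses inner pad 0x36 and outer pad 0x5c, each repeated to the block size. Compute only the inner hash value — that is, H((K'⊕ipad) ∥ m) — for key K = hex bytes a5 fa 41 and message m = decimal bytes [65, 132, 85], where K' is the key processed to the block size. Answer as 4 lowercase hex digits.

Key hex bytes a5 fa 41 is 3 bytes ≤ B = 6; zero-pad to 6 bytes: K' = a5 fa 41 00 00 00.
K' ⊕ ipad = 93 cc 77 36 36 36.
Inner input = 93 cc 77 36 36 36 ∥ 41 84 55.
Inner hash: even-index sum = 470 mod 256 = 214; odd-index sum = 444 mod 256 = 188 → d6 bc.

d6bc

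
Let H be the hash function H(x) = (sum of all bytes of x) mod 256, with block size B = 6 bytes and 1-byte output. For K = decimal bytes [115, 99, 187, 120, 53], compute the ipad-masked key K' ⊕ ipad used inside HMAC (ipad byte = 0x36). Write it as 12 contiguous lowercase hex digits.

45558d4e0336

Key decimal bytes [115, 99, 187, 120, 53] = 73 63 bb 78 35 is 5 bytes ≤ B = 6; zero-pad to 6 bytes: K' = 73 63 bb 78 35 00.
XOR each byte with 0x36: 73⊕36=45, 63⊕36=55, bb⊕36=8d, 78⊕36=4e, 35⊕36=03, 00⊕36=36.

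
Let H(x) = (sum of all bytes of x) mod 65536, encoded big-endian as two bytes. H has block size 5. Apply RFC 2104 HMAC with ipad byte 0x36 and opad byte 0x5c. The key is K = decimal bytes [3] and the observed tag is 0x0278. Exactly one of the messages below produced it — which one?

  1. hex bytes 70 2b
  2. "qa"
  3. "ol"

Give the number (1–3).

1

Key decimal bytes [3] = 03 is 1 byte ≤ B = 5; zero-pad to 5 bytes: K' = 03 00 00 00 00.
K' ⊕ ipad = 35 36 36 36 36; K' ⊕ opad = 5f 5c 5c 5c 5c.
m1: inner = H(35 36 36 36 36 70 2b) = 01 a8; tag = H(5f 5c 5c 5c 5c 01 a8) = 0278 ← matches
m2: inner = H(35 36 36 36 36 71 61) = 01 df; tag = H(5f 5c 5c 5c 5c 01 df) = 02af
m3: inner = H(35 36 36 36 36 6f 6c) = 01 e8; tag = H(5f 5c 5c 5c 5c 01 e8) = 02b8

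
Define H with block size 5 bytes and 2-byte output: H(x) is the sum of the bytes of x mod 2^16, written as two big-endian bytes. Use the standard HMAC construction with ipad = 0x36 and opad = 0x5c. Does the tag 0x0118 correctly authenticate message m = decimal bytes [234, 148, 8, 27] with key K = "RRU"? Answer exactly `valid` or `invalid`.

valid

Key "RRU" = 52 52 55 is 3 bytes ≤ B = 5; zero-pad to 5 bytes: K' = 52 52 55 00 00.
K' ⊕ ipad = 64 64 63 36 36; K' ⊕ opad = 0e 0e 09 5c 5c.
Inner hash: sum = 100+100+99+54+54+234+148+8+27 = 824 → 03 38.
Outer hash (recomputed tag): sum = 14+14+9+92+92+3+56 = 280 → 01 18.
Recomputed tag = 0118; claimed = 0118 → match.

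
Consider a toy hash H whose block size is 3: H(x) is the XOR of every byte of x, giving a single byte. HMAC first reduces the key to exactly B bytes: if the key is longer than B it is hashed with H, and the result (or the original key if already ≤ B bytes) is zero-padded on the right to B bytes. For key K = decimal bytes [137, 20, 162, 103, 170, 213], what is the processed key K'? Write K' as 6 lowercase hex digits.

|K| = 6 > B = 3, so first hash the key.
H(K): XOR 89⊕14⊕a2⊕67⊕aa⊕d5 = 27.
Zero-pad H(K) = 27 to 3 bytes: K' = 27 00 00.

270000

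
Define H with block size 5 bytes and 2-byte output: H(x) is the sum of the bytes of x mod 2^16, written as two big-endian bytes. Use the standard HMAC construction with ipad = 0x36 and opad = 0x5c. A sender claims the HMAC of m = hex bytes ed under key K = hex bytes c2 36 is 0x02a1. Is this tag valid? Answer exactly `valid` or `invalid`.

Key hex bytes c2 36 is 2 bytes ≤ B = 5; zero-pad to 5 bytes: K' = c2 36 00 00 00.
K' ⊕ ipad = f4 00 36 36 36; K' ⊕ opad = 9e 6a 5c 5c 5c.
Inner hash: sum = 244+0+54+54+54+237 = 643 → 02 83.
Outer hash (recomputed tag): sum = 158+106+92+92+92+2+131 = 673 → 02 a1.
Recomputed tag = 02a1; claimed = 02a1 → match.

valid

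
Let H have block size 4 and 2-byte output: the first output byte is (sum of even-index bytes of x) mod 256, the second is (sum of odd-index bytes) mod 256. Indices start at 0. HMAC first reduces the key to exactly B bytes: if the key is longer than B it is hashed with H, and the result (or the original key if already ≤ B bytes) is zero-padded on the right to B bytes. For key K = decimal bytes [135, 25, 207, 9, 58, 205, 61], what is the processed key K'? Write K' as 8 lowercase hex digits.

|K| = 7 > B = 4, so first hash the key.
H(K): even-index sum = 461 mod 256 = 205; odd-index sum = 239 mod 256 = 239 → cd ef.
Zero-pad H(K) = cd ef to 4 bytes: K' = cd ef 00 00.

cdef0000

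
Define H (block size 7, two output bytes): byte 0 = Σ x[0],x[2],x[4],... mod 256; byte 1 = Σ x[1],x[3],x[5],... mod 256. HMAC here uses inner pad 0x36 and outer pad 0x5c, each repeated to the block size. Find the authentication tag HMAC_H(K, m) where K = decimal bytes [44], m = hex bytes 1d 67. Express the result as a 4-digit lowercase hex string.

Key decimal bytes [44] = 2c is 1 byte ≤ B = 7; zero-pad to 7 bytes: K' = 2c 00 00 00 00 00 00.
K' ⊕ ipad = 1a 36 36 36 36 36 36.  K' ⊕ opad = 70 5c 5c 5c 5c 5c 5c.
Inner input = (K'⊕ipad) ∥ m = 1a 36 36 36 36 36 36 ∥ 1d 67.
Inner hash: even-index sum = 291 mod 256 = 35; odd-index sum = 191 mod 256 = 191 → 23 bf.
Outer input = (K'⊕opad) ∥ inner = 70 5c 5c 5c 5c 5c 5c ∥ 23 bf.
Outer hash (tag): even-index sum = 579 mod 256 = 67; odd-index sum = 311 mod 256 = 55 → 43 37.

4337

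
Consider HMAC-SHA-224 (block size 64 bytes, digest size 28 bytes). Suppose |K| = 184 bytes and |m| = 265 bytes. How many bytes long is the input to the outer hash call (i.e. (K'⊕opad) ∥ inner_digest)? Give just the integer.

Key is 184 > 64 bytes, so it is hashed to 28 bytes then zero-padded to 64: |K'| = 64.
Outer input = (K'⊕opad) ∥ H(inner) → 64 + 28 = 92 bytes.

92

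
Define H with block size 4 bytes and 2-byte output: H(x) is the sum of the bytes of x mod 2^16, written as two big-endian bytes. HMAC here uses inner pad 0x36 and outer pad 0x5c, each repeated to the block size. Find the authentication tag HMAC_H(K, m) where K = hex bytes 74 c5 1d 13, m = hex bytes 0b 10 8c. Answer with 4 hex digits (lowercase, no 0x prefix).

017f

Key hex bytes 74 c5 1d 13 is exactly B = 4 bytes: K' = 74 c5 1d 13.
K' ⊕ ipad = 42 f3 2b 25.  K' ⊕ opad = 28 99 41 4f.
Inner input = (K'⊕ipad) ∥ m = 42 f3 2b 25 ∥ 0b 10 8c.
Inner hash: sum = 66+243+43+37+11+16+140 = 556 → 02 2c.
Outer input = (K'⊕opad) ∥ inner = 28 99 41 4f ∥ 02 2c.
Outer hash (tag): sum = 40+153+65+79+2+44 = 383 → 01 7f.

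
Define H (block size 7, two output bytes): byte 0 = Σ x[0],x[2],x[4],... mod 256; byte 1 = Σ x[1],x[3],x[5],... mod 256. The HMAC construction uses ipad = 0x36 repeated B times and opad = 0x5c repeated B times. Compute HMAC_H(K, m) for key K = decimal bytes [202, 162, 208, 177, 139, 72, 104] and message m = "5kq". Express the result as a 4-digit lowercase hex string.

6c67

Key decimal bytes [202, 162, 208, 177, 139, 72, 104] = ca a2 d0 b1 8b 48 68 is exactly B = 7 bytes: K' = ca a2 d0 b1 8b 48 68.
K' ⊕ ipad = fc 94 e6 87 bd 7e 5e.  K' ⊕ opad = 96 fe 8c ed d7 14 34.
Inner input = (K'⊕ipad) ∥ m = fc 94 e6 87 bd 7e 5e ∥ 35 6b 71.
Inner hash: even-index sum = 872 mod 256 = 104; odd-index sum = 575 mod 256 = 63 → 68 3f.
Outer input = (K'⊕opad) ∥ inner = 96 fe 8c ed d7 14 34 ∥ 68 3f.
Outer hash (tag): even-index sum = 620 mod 256 = 108; odd-index sum = 615 mod 256 = 103 → 6c 67.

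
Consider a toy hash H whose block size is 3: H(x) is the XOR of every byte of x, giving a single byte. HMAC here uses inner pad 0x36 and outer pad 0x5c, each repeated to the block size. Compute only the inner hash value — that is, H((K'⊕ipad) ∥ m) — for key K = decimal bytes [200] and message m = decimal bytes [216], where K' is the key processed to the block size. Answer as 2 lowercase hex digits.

26

Key decimal bytes [200] = c8 is 1 byte ≤ B = 3; zero-pad to 3 bytes: K' = c8 00 00.
K' ⊕ ipad = fe 36 36.
Inner input = fe 36 36 ∥ d8.
Inner hash: XOR fe⊕36⊕36⊕d8 = 26.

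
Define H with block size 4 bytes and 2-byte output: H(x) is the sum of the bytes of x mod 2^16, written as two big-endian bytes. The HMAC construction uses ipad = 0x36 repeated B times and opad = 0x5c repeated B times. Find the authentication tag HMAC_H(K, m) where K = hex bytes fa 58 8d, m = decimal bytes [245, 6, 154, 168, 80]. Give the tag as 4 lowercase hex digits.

Key hex bytes fa 58 8d is 3 bytes ≤ B = 4; zero-pad to 4 bytes: K' = fa 58 8d 00.
K' ⊕ ipad = cc 6e bb 36.  K' ⊕ opad = a6 04 d1 5c.
Inner input = (K'⊕ipad) ∥ m = cc 6e bb 36 ∥ f5 06 9a a8 50.
Inner hash: sum = 204+110+187+54+245+6+154+168+80 = 1208 → 04 b8.
Outer input = (K'⊕opad) ∥ inner = a6 04 d1 5c ∥ 04 b8.
Outer hash (tag): sum = 166+4+209+92+4+184 = 659 → 02 93.

0293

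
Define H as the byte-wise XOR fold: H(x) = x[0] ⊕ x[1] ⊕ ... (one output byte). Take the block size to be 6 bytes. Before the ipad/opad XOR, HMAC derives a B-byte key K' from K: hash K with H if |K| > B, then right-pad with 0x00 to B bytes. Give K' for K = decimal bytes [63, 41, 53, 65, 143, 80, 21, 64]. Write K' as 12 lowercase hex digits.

|K| = 8 > B = 6, so first hash the key.
H(K): XOR 3f⊕29⊕35⊕41⊕8f⊕50⊕15⊕40 = e8.
Zero-pad H(K) = e8 to 6 bytes: K' = e8 00 00 00 00 00.

e80000000000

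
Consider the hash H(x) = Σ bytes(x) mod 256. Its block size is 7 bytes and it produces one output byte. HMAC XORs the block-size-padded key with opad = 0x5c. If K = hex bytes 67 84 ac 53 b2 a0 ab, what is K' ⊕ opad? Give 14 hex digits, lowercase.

3bd8f00feefcf7

Key hex bytes 67 84 ac 53 b2 a0 ab is exactly B = 7 bytes: K' = 67 84 ac 53 b2 a0 ab.
XOR each byte with 0x5c: 67⊕5c=3b, 84⊕5c=d8, ac⊕5c=f0, 53⊕5c=0f, b2⊕5c=ee, a0⊕5c=fc, ab⊕5c=f7.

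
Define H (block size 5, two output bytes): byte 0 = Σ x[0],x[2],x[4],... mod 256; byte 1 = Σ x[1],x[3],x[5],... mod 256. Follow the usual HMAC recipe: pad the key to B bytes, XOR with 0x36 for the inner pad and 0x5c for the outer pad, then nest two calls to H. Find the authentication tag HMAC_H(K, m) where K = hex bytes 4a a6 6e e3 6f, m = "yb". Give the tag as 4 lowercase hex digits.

Key hex bytes 4a a6 6e e3 6f is exactly B = 5 bytes: K' = 4a a6 6e e3 6f.
K' ⊕ ipad = 7c 90 58 d5 59.  K' ⊕ opad = 16 fa 32 bf 33.
Inner input = (K'⊕ipad) ∥ m = 7c 90 58 d5 59 ∥ 79 62.
Inner hash: even-index sum = 399 mod 256 = 143; odd-index sum = 478 mod 256 = 222 → 8f de.
Outer input = (K'⊕opad) ∥ inner = 16 fa 32 bf 33 ∥ 8f de.
Outer hash (tag): even-index sum = 345 mod 256 = 89; odd-index sum = 584 mod 256 = 72 → 59 48.

5948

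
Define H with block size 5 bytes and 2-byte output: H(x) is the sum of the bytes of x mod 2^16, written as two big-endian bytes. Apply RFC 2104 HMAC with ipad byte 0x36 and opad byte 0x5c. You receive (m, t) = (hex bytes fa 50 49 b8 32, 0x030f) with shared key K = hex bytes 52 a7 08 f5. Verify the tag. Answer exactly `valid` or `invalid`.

Key hex bytes 52 a7 08 f5 is 4 bytes ≤ B = 5; zero-pad to 5 bytes: K' = 52 a7 08 f5 00.
K' ⊕ ipad = 64 91 3e c3 36; K' ⊕ opad = 0e fb 54 a9 5c.
Inner hash: sum = 100+145+62+195+54+250+80+73+184+50 = 1193 → 04 a9.
Outer hash (recomputed tag): sum = 14+251+84+169+92+4+169 = 783 → 03 0f.
Recomputed tag = 030f; claimed = 030f → match.

valid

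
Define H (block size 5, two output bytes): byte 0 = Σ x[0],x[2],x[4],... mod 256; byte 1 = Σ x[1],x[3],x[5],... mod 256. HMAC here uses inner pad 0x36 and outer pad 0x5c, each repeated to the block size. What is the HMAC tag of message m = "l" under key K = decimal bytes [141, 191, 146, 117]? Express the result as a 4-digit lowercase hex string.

33a1

Key decimal bytes [141, 191, 146, 117] = 8d bf 92 75 is 4 bytes ≤ B = 5; zero-pad to 5 bytes: K' = 8d bf 92 75 00.
K' ⊕ ipad = bb 89 a4 43 36.  K' ⊕ opad = d1 e3 ce 29 5c.
Inner input = (K'⊕ipad) ∥ m = bb 89 a4 43 36 ∥ 6c.
Inner hash: even-index sum = 405 mod 256 = 149; odd-index sum = 312 mod 256 = 56 → 95 38.
Outer input = (K'⊕opad) ∥ inner = d1 e3 ce 29 5c ∥ 95 38.
Outer hash (tag): even-index sum = 563 mod 256 = 51; odd-index sum = 417 mod 256 = 161 → 33 a1.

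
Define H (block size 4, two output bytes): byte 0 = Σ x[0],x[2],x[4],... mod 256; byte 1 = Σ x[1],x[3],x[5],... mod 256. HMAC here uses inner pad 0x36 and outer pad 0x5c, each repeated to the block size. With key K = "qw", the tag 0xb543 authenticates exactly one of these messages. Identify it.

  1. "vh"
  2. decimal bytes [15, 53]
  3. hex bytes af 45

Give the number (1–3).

Key "qw" = 71 77 is 2 bytes ≤ B = 4; zero-pad to 4 bytes: K' = 71 77 00 00.
K' ⊕ ipad = 47 41 36 36; K' ⊕ opad = 2d 2b 5c 5c.
m1: inner = H(47 41 36 36 76 68) = f3 df; tag = H(2d 2b 5c 5c f3 df) = 7c66
m2: inner = H(47 41 36 36 0f 35) = 8c ac; tag = H(2d 2b 5c 5c 8c ac) = 1533
m3: inner = H(47 41 36 36 af 45) = 2c bc; tag = H(2d 2b 5c 5c 2c bc) = b543 ← matches

3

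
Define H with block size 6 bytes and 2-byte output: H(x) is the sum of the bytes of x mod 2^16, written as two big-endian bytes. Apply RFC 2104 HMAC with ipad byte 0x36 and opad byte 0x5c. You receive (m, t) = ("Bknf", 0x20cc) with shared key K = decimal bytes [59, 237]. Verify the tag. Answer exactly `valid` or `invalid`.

invalid

Key decimal bytes [59, 237] = 3b ed is 2 bytes ≤ B = 6; zero-pad to 6 bytes: K' = 3b ed 00 00 00 00.
K' ⊕ ipad = 0d db 36 36 36 36; K' ⊕ opad = 67 b1 5c 5c 5c 5c.
Inner hash: sum = 13+219+54+54+54+54+66+107+110+102 = 833 → 03 41.
Outer hash (recomputed tag): sum = 103+177+92+92+92+92+3+65 = 716 → 02 cc.
Recomputed tag = 02cc; claimed = 20cc → mismatch.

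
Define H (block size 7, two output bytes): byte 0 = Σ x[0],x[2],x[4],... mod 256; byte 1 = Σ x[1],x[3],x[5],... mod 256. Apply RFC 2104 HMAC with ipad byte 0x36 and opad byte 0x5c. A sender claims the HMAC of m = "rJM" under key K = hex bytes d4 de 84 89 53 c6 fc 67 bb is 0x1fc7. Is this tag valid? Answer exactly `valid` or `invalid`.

Key hex bytes d4 de 84 89 53 c6 fc 67 bb is 9 bytes > B = 7, so hash it first: H(key) = 62 94, then zero-pad to 7 bytes: K' = 62 94 00 00 00 00 00.
K' ⊕ ipad = 54 a2 36 36 36 36 36; K' ⊕ opad = 3e c8 5c 5c 5c 5c 5c.
Inner hash: even-index sum = 320 mod 256 = 64; odd-index sum = 461 mod 256 = 205 → 40 cd.
Outer hash (recomputed tag): even-index sum = 543 mod 256 = 31; odd-index sum = 448 mod 256 = 192 → 1f c0.
Recomputed tag = 1fc0; claimed = 1fc7 → mismatch.

invalid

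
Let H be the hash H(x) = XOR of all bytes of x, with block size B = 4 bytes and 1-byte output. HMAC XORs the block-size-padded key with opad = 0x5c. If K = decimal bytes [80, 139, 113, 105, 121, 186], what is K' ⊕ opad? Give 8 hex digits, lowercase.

5c5c5c5c

Key decimal bytes [80, 139, 113, 105, 121, 186] = 50 8b 71 69 79 ba is 6 bytes > B = 4, so hash it first: H(key) = 00, then zero-pad to 4 bytes: K' = 00 00 00 00.
XOR each byte with 0x5c: 00⊕5c=5c, 00⊕5c=5c, 00⊕5c=5c, 00⊕5c=5c.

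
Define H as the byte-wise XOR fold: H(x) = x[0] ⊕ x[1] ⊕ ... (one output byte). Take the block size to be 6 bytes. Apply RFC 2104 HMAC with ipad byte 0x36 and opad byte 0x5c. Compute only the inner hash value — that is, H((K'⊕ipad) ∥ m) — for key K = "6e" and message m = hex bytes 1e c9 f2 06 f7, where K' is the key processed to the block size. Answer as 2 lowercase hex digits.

87

Key "6e" = 36 65 is 2 bytes ≤ B = 6; zero-pad to 6 bytes: K' = 36 65 00 00 00 00.
K' ⊕ ipad = 00 53 36 36 36 36.
Inner input = 00 53 36 36 36 36 ∥ 1e c9 f2 06 f7.
Inner hash: XOR 00⊕53⊕36⊕36⊕36⊕36⊕1e⊕c9⊕f2⊕06⊕f7 = 87.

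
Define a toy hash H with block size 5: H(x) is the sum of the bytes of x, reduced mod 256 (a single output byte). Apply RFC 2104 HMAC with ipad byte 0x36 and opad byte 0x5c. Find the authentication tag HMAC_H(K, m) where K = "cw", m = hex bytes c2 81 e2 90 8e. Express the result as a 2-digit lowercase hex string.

Key "cw" = 63 77 is 2 bytes ≤ B = 5; zero-pad to 5 bytes: K' = 63 77 00 00 00.
K' ⊕ ipad = 55 41 36 36 36.  K' ⊕ opad = 3f 2b 5c 5c 5c.
Inner input = (K'⊕ipad) ∥ m = 55 41 36 36 36 ∥ c2 81 e2 90 8e.
Inner hash: sum = 85+65+54+54+54+194+129+226+144+142 = 1147; mod 256 = 123 → 7b.
Outer input = (K'⊕opad) ∥ inner = 3f 2b 5c 5c 5c ∥ 7b.
Outer hash (tag): sum = 63+43+92+92+92+123 = 505; mod 256 = 249 → f9.

f9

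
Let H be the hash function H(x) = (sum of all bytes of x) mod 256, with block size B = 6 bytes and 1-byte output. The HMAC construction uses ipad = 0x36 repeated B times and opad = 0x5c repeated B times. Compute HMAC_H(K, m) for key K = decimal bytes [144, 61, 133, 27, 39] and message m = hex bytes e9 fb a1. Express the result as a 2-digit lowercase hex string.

Key decimal bytes [144, 61, 133, 27, 39] = 90 3d 85 1b 27 is 5 bytes ≤ B = 6; zero-pad to 6 bytes: K' = 90 3d 85 1b 27 00.
K' ⊕ ipad = a6 0b b3 2d 11 36.  K' ⊕ opad = cc 61 d9 47 7b 5c.
Inner input = (K'⊕ipad) ∥ m = a6 0b b3 2d 11 36 ∥ e9 fb a1.
Inner hash: sum = 166+11+179+45+17+54+233+251+161 = 1117; mod 256 = 93 → 5d.
Outer input = (K'⊕opad) ∥ inner = cc 61 d9 47 7b 5c ∥ 5d.
Outer hash (tag): sum = 204+97+217+71+123+92+93 = 897; mod 256 = 129 → 81.

81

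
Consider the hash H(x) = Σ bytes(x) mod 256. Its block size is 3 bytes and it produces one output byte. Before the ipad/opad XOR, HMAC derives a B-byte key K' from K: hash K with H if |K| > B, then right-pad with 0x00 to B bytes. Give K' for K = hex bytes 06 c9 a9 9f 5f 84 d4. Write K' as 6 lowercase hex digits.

|K| = 7 > B = 3, so first hash the key.
H(K): sum = 6+201+169+159+95+132+212 = 974; mod 256 = 206 → ce.
Zero-pad H(K) = ce to 3 bytes: K' = ce 00 00.

ce0000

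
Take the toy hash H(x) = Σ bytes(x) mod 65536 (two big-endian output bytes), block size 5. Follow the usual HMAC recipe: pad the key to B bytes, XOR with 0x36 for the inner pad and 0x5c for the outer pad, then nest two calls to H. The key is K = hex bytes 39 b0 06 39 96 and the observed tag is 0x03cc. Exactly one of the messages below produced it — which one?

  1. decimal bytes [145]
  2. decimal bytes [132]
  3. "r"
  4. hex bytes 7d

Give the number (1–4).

Key hex bytes 39 b0 06 39 96 is exactly B = 5 bytes: K' = 39 b0 06 39 96.
K' ⊕ ipad = 0f 86 30 0f a0; K' ⊕ opad = 65 ec 5a 65 ca.
m1: inner = H(0f 86 30 0f a0 91) = 02 05; tag = H(65 ec 5a 65 ca 02 05) = 02e1
m2: inner = H(0f 86 30 0f a0 84) = 01 f8; tag = H(65 ec 5a 65 ca 01 f8) = 03d3
m3: inner = H(0f 86 30 0f a0 72) = 01 e6; tag = H(65 ec 5a 65 ca 01 e6) = 03c1
m4: inner = H(0f 86 30 0f a0 7d) = 01 f1; tag = H(65 ec 5a 65 ca 01 f1) = 03cc ← matches

4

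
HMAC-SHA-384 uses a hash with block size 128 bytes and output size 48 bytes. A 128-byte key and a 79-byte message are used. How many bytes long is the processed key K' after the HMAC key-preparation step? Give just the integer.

128

Key is 128 ≤ 128 bytes, zero-padded: |K'| = 128.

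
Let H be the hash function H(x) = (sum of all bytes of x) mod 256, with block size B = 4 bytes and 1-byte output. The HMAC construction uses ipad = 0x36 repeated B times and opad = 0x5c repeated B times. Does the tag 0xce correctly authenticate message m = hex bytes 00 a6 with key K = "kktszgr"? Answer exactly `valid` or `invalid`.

valid

Key "kktszgr" = 6b 6b 74 73 7a 67 72 is 7 bytes > B = 4, so hash it first: H(key) = 10, then zero-pad to 4 bytes: K' = 10 00 00 00.
K' ⊕ ipad = 26 36 36 36; K' ⊕ opad = 4c 5c 5c 5c.
Inner hash: sum = 38+54+54+54+0+166 = 366; mod 256 = 110 → 6e.
Outer hash (recomputed tag): sum = 76+92+92+92+110 = 462; mod 256 = 206 → ce.
Recomputed tag = ce; claimed = ce → match.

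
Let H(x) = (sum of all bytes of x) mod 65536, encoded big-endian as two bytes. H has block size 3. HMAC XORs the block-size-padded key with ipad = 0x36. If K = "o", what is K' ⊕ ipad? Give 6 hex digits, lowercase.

Key "o" = 6f is 1 byte ≤ B = 3; zero-pad to 3 bytes: K' = 6f 00 00.
XOR each byte with 0x36: 6f⊕36=59, 00⊕36=36, 00⊕36=36.

593636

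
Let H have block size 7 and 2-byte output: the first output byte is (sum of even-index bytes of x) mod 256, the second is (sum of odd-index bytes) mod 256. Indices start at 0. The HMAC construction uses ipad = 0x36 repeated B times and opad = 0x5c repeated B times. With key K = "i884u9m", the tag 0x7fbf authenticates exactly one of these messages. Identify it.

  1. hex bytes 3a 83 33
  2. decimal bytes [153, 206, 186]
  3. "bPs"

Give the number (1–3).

Key "i884u9m" = 69 38 38 34 75 39 6d is exactly B = 7 bytes: K' = 69 38 38 34 75 39 6d.
K' ⊕ ipad = 5f 0e 0e 02 43 0f 5b; K' ⊕ opad = 35 64 64 68 29 65 31.
m1: inner = H(5f 0e 0e 02 43 0f 5b 3a 83 33) = 8e 8c; tag = H(35 64 64 68 29 65 31 8e 8c) = 7fbf ← matches
m2: inner = H(5f 0e 0e 02 43 0f 5b 99 ce ba) = d9 72; tag = H(35 64 64 68 29 65 31 d9 72) = 650a
m3: inner = H(5f 0e 0e 02 43 0f 5b 62 50 73) = 5b f4; tag = H(35 64 64 68 29 65 31 5b f4) = e78c

1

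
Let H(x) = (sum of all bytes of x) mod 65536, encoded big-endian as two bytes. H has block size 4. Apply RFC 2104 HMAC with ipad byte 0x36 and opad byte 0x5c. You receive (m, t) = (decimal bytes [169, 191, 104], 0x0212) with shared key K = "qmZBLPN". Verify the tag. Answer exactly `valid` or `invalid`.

Key "qmZBLPN" = 71 6d 5a 42 4c 50 4e is 7 bytes > B = 4, so hash it first: H(key) = 02 64, then zero-pad to 4 bytes: K' = 02 64 00 00.
K' ⊕ ipad = 34 52 36 36; K' ⊕ opad = 5e 38 5c 5c.
Inner hash: sum = 52+82+54+54+169+191+104 = 706 → 02 c2.
Outer hash (recomputed tag): sum = 94+56+92+92+2+194 = 530 → 02 12.
Recomputed tag = 0212; claimed = 0212 → match.

valid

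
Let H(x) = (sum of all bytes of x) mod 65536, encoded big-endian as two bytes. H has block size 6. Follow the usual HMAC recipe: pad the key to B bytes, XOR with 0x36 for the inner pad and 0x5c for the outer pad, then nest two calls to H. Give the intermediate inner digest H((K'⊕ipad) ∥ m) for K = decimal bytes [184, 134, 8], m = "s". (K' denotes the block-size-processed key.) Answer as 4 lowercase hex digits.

Key decimal bytes [184, 134, 8] = b8 86 08 is 3 bytes ≤ B = 6; zero-pad to 6 bytes: K' = b8 86 08 00 00 00.
K' ⊕ ipad = 8e b0 3e 36 36 36.
Inner input = 8e b0 3e 36 36 36 ∥ 73.
Inner hash: sum = 142+176+62+54+54+54+115 = 657 → 02 91.

0291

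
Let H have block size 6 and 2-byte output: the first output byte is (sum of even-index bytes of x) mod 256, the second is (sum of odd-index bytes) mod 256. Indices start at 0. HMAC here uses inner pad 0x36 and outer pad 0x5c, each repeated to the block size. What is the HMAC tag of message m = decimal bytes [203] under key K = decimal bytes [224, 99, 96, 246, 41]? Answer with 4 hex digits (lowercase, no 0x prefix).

Key decimal bytes [224, 99, 96, 246, 41] = e0 63 60 f6 29 is 5 bytes ≤ B = 6; zero-pad to 6 bytes: K' = e0 63 60 f6 29 00.
K' ⊕ ipad = d6 55 56 c0 1f 36.  K' ⊕ opad = bc 3f 3c aa 75 5c.
Inner input = (K'⊕ipad) ∥ m = d6 55 56 c0 1f 36 ∥ cb.
Inner hash: even-index sum = 534 mod 256 = 22; odd-index sum = 331 mod 256 = 75 → 16 4b.
Outer input = (K'⊕opad) ∥ inner = bc 3f 3c aa 75 5c ∥ 16 4b.
Outer hash (tag): even-index sum = 387 mod 256 = 131; odd-index sum = 400 mod 256 = 144 → 83 90.

8390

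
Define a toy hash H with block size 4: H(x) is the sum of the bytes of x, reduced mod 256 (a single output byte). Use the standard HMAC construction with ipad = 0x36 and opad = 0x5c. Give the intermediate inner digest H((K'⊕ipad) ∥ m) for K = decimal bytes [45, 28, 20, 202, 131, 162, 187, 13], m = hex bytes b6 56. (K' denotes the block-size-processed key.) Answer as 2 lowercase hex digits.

Key decimal bytes [45, 28, 20, 202, 131, 162, 187, 13] = 2d 1c 14 ca 83 a2 bb 0d is 8 bytes > B = 4, so hash it first: H(key) = 14, then zero-pad to 4 bytes: K' = 14 00 00 00.
K' ⊕ ipad = 22 36 36 36.
Inner input = 22 36 36 36 ∥ b6 56.
Inner hash: sum = 34+54+54+54+182+86 = 464; mod 256 = 208 → d0.

d0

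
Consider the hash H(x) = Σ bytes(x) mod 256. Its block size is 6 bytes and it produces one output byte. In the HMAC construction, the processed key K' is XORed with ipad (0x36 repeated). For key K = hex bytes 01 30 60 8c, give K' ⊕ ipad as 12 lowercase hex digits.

370656ba3636

Key hex bytes 01 30 60 8c is 4 bytes ≤ B = 6; zero-pad to 6 bytes: K' = 01 30 60 8c 00 00.
XOR each byte with 0x36: 01⊕36=37, 30⊕36=06, 60⊕36=56, 8c⊕36=ba, 00⊕36=36, 00⊕36=36.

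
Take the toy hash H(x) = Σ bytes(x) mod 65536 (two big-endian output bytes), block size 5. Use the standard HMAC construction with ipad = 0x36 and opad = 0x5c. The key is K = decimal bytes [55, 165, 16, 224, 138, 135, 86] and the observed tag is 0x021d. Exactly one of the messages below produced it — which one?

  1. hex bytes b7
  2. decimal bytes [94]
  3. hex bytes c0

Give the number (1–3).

2

Key decimal bytes [55, 165, 16, 224, 138, 135, 86] = 37 a5 10 e0 8a 87 56 is 7 bytes > B = 5, so hash it first: H(key) = 03 33, then zero-pad to 5 bytes: K' = 03 33 00 00 00.
K' ⊕ ipad = 35 05 36 36 36; K' ⊕ opad = 5f 6f 5c 5c 5c.
m1: inner = H(35 05 36 36 36 b7) = 01 93; tag = H(5f 6f 5c 5c 5c 01 93) = 0276
m2: inner = H(35 05 36 36 36 5e) = 01 3a; tag = H(5f 6f 5c 5c 5c 01 3a) = 021d ← matches
m3: inner = H(35 05 36 36 36 c0) = 01 9c; tag = H(5f 6f 5c 5c 5c 01 9c) = 027f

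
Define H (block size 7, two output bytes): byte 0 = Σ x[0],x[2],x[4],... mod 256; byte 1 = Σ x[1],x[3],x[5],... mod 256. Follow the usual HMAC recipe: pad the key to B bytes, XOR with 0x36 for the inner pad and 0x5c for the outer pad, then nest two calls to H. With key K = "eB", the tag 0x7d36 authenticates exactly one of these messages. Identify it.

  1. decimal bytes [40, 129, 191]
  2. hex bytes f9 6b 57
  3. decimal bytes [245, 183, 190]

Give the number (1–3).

Key "eB" = 65 42 is 2 bytes ≤ B = 7; zero-pad to 7 bytes: K' = 65 42 00 00 00 00 00.
K' ⊕ ipad = 53 74 36 36 36 36 36; K' ⊕ opad = 39 1e 5c 5c 5c 5c 5c.
m1: inner = H(53 74 36 36 36 36 36 28 81 bf) = 76 c7; tag = H(39 1e 5c 5c 5c 5c 5c 76 c7) = 144c
m2: inner = H(53 74 36 36 36 36 36 f9 6b 57) = 60 30; tag = H(39 1e 5c 5c 5c 5c 5c 60 30) = 7d36 ← matches
m3: inner = H(53 74 36 36 36 36 36 f5 b7 be) = ac 93; tag = H(39 1e 5c 5c 5c 5c 5c ac 93) = e082

2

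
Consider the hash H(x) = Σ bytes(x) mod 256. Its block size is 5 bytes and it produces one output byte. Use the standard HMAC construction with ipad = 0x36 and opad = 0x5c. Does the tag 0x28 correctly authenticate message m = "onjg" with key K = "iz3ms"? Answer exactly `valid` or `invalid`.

valid

Key "iz3ms" = 69 7a 33 6d 73 is exactly B = 5 bytes: K' = 69 7a 33 6d 73.
K' ⊕ ipad = 5f 4c 05 5b 45; K' ⊕ opad = 35 26 6f 31 2f.
Inner hash: sum = 95+76+5+91+69+111+110+106+103 = 766; mod 256 = 254 → fe.
Outer hash (recomputed tag): sum = 53+38+111+49+47+254 = 552; mod 256 = 40 → 28.
Recomputed tag = 28; claimed = 28 → match.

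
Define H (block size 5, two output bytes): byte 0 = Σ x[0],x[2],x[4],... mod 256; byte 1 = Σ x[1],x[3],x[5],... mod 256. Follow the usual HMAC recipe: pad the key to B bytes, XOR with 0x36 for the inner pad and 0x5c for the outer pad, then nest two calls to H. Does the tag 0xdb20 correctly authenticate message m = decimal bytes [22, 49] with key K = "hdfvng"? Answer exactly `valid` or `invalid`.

valid

Key "hdfvng" = 68 64 66 76 6e 67 is 6 bytes > B = 5, so hash it first: H(key) = 3c 41, then zero-pad to 5 bytes: K' = 3c 41 00 00 00.
K' ⊕ ipad = 0a 77 36 36 36; K' ⊕ opad = 60 1d 5c 5c 5c.
Inner hash: even-index sum = 167 mod 256 = 167; odd-index sum = 195 mod 256 = 195 → a7 c3.
Outer hash (recomputed tag): even-index sum = 475 mod 256 = 219; odd-index sum = 288 mod 256 = 32 → db 20.
Recomputed tag = db20; claimed = db20 → match.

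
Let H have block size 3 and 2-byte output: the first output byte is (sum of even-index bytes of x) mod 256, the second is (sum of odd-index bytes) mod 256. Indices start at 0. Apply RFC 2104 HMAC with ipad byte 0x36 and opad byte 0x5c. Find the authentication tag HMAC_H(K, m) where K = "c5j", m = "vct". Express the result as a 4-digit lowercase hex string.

627d

Key "c5j" = 63 35 6a is exactly B = 3 bytes: K' = 63 35 6a.
K' ⊕ ipad = 55 03 5c.  K' ⊕ opad = 3f 69 36.
Inner input = (K'⊕ipad) ∥ m = 55 03 5c ∥ 76 63 74.
Inner hash: even-index sum = 276 mod 256 = 20; odd-index sum = 237 mod 256 = 237 → 14 ed.
Outer input = (K'⊕opad) ∥ inner = 3f 69 36 ∥ 14 ed.
Outer hash (tag): even-index sum = 354 mod 256 = 98; odd-index sum = 125 mod 256 = 125 → 62 7d.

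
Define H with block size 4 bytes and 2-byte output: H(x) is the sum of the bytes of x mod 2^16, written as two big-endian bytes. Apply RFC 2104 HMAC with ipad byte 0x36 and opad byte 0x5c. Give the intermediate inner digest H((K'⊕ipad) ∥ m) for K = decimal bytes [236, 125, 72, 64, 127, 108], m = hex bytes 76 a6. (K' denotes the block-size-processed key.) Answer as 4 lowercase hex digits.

02a6

Key decimal bytes [236, 125, 72, 64, 127, 108] = ec 7d 48 40 7f 6c is 6 bytes > B = 4, so hash it first: H(key) = 02 dc, then zero-pad to 4 bytes: K' = 02 dc 00 00.
K' ⊕ ipad = 34 ea 36 36.
Inner input = 34 ea 36 36 ∥ 76 a6.
Inner hash: sum = 52+234+54+54+118+166 = 678 → 02 a6.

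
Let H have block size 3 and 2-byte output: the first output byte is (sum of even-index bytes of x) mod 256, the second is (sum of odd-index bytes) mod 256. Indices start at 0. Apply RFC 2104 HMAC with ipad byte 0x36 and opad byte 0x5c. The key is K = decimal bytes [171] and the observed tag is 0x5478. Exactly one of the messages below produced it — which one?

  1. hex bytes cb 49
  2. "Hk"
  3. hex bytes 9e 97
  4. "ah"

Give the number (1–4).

1

Key decimal bytes [171] = ab is 1 byte ≤ B = 3; zero-pad to 3 bytes: K' = ab 00 00.
K' ⊕ ipad = 9d 36 36; K' ⊕ opad = f7 5c 5c.
m1: inner = H(9d 36 36 cb 49) = 1c 01; tag = H(f7 5c 5c 1c 01) = 5478 ← matches
m2: inner = H(9d 36 36 48 6b) = 3e 7e; tag = H(f7 5c 5c 3e 7e) = d19a
m3: inner = H(9d 36 36 9e 97) = 6a d4; tag = H(f7 5c 5c 6a d4) = 27c6
m4: inner = H(9d 36 36 61 68) = 3b 97; tag = H(f7 5c 5c 3b 97) = ea97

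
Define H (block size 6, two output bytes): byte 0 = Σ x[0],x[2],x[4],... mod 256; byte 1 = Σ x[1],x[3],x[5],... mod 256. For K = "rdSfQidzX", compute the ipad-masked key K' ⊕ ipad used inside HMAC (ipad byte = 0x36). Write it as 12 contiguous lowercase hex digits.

e49b36363636

Key "rdSfQidzX" = 72 64 53 66 51 69 64 7a 58 is 9 bytes > B = 6, so hash it first: H(key) = d2 ad, then zero-pad to 6 bytes: K' = d2 ad 00 00 00 00.
XOR each byte with 0x36: d2⊕36=e4, ad⊕36=9b, 00⊕36=36, 00⊕36=36, 00⊕36=36, 00⊕36=36.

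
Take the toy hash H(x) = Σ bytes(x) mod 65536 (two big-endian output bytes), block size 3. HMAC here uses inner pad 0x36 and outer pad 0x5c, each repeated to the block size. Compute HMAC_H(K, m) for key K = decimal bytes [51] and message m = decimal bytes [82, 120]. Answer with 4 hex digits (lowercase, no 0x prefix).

Key decimal bytes [51] = 33 is 1 byte ≤ B = 3; zero-pad to 3 bytes: K' = 33 00 00.
K' ⊕ ipad = 05 36 36.  K' ⊕ opad = 6f 5c 5c.
Inner input = (K'⊕ipad) ∥ m = 05 36 36 ∥ 52 78.
Inner hash: sum = 5+54+54+82+120 = 315 → 01 3b.
Outer input = (K'⊕opad) ∥ inner = 6f 5c 5c ∥ 01 3b.
Outer hash (tag): sum = 111+92+92+1+59 = 355 → 01 63.

0163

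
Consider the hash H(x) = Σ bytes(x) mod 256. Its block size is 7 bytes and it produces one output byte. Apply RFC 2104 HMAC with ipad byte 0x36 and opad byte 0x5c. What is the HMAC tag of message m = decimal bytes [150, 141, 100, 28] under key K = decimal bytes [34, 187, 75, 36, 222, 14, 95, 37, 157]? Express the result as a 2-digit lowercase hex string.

83

Key decimal bytes [34, 187, 75, 36, 222, 14, 95, 37, 157] = 22 bb 4b 24 de 0e 5f 25 9d is 9 bytes > B = 7, so hash it first: H(key) = 59, then zero-pad to 7 bytes: K' = 59 00 00 00 00 00 00.
K' ⊕ ipad = 6f 36 36 36 36 36 36.  K' ⊕ opad = 05 5c 5c 5c 5c 5c 5c.
Inner input = (K'⊕ipad) ∥ m = 6f 36 36 36 36 36 36 ∥ 96 8d 64 1c.
Inner hash: sum = 111+54+54+54+54+54+54+150+141+100+28 = 854; mod 256 = 86 → 56.
Outer input = (K'⊕opad) ∥ inner = 05 5c 5c 5c 5c 5c 5c ∥ 56.
Outer hash (tag): sum = 5+92+92+92+92+92+92+86 = 643; mod 256 = 131 → 83.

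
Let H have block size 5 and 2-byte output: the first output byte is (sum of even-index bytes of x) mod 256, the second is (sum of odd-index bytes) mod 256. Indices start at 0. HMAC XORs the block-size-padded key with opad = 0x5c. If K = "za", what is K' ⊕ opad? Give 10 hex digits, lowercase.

263d5c5c5c

Key "za" = 7a 61 is 2 bytes ≤ B = 5; zero-pad to 5 bytes: K' = 7a 61 00 00 00.
XOR each byte with 0x5c: 7a⊕5c=26, 61⊕5c=3d, 00⊕5c=5c, 00⊕5c=5c, 00⊕5c=5c.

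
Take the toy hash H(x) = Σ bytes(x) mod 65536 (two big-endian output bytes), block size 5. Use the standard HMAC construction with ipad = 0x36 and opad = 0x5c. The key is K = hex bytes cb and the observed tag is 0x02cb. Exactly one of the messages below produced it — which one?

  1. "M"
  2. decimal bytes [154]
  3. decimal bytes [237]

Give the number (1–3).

Key hex bytes cb is 1 byte ≤ B = 5; zero-pad to 5 bytes: K' = cb 00 00 00 00.
K' ⊕ ipad = fd 36 36 36 36; K' ⊕ opad = 97 5c 5c 5c 5c.
m1: inner = H(fd 36 36 36 36 4d) = 02 22; tag = H(97 5c 5c 5c 5c 02 22) = 022b
m2: inner = H(fd 36 36 36 36 9a) = 02 6f; tag = H(97 5c 5c 5c 5c 02 6f) = 0278
m3: inner = H(fd 36 36 36 36 ed) = 02 c2; tag = H(97 5c 5c 5c 5c 02 c2) = 02cb ← matches

3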